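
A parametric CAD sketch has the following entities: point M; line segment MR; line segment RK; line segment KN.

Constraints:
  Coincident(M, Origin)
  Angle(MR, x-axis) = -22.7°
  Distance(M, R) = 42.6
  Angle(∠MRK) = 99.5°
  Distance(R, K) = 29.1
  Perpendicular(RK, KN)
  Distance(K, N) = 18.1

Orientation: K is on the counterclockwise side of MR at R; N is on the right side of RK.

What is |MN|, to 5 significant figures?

70.138

∠MRK = 99.5°, so RK runs at -22.7° + (180° − 99.5°) = 57.800° from the x-axis; with |RK| = 29.1, K = R + 29.1·(cos 57.800°, sin 57.800°) = (54.807, 8.1846). RK ⟂ KN; with |KN| = 18.1 on the right of RK, N = K + 18.1·(0.84619, -0.53288) = (70.123, -1.4604). Then |MN| = |N − M| = 70.138.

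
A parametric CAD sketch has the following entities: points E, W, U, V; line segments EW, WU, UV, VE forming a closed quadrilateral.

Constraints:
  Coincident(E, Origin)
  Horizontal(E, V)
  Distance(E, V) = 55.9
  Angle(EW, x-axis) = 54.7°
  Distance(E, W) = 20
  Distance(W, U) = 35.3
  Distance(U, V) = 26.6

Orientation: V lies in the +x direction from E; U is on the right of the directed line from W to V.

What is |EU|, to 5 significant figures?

34.533

Checks: |WU| = 35.30 ✓; |UV| = 26.60 ✓.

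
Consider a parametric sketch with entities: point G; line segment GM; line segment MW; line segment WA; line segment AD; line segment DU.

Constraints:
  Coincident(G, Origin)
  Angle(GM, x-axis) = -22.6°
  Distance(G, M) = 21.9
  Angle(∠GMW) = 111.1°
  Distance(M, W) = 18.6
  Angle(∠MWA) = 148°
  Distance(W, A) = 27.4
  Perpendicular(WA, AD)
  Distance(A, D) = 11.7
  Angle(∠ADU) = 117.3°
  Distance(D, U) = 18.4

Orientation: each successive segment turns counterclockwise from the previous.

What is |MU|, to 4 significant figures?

28.73

G is at the origin; GM runs at -22.6° with length 21.9, so M = (20.22, -8.416). ∠GMW = 111.1° gives MW at 46.30° from the x-axis; with |MW| = 18.6, W = (33.07, 5.031). ∠MWA = 148.0° gives WA at 78.30° from the x-axis; with |WA| = 27.4, A = (38.63, 31.86). WA is perpendicular to AD, so AD runs at 168.3°; with |AD| = 11.7, D = (27.17, 34.23). ∠ADU = 117.3° gives DU at -129.0° from the x-axis; with |DU| = 18.4, U = (15.59, 19.93). Then |MU| = |U − M| = 28.73.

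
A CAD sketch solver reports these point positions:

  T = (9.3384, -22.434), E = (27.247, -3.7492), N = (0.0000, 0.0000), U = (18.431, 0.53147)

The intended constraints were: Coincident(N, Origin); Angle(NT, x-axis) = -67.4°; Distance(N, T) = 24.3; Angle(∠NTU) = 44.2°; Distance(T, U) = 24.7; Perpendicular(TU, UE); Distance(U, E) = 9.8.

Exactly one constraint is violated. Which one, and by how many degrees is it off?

Perpendicular(TU, UE) — off by 4.30°.

N = (0.00, 0.00) ✓; NT at -67.40° ✓; |NT| = 24.30 ✓; ∠NTU = 44.20° ✓; |TU| = 24.70 ✓; ∠(TU, UE) = 94.30° ✗; |UE| = 9.800 ✓.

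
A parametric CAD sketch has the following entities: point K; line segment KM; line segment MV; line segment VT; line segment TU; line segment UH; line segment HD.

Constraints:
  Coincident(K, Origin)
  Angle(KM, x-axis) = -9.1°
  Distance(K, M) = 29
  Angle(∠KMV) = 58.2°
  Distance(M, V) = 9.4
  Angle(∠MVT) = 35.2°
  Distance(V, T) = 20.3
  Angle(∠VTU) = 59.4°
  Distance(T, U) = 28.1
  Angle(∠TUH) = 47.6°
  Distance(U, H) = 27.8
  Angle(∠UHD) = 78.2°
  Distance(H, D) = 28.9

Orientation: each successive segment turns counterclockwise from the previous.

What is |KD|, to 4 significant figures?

25.30

K is at the origin; KM runs at -9.1° with length 29.0, so M = (28.64, -4.587). ∠KMV = 58.2° gives MV at 112.7° from the x-axis; with |MV| = 9.4, V = (25.01, 4.085). ∠MVT = 35.2° gives VT at -102.5° from the x-axis; with |VT| = 20.3, T = (20.61, -15.73). ∠VTU = 59.4° gives TU at 18.10° from the x-axis; with |TU| = 28.1, U = (47.32, -7.004). ∠TUH = 47.6° gives UH at 150.5° from the x-axis; with |UH| = 27.8, H = (23.13, 6.686). ∠UHD = 78.2° gives HD at -107.7° from the x-axis; with |HD| = 28.9, D = (14.34, -20.85). Then |KD| = |D − K| = 25.30.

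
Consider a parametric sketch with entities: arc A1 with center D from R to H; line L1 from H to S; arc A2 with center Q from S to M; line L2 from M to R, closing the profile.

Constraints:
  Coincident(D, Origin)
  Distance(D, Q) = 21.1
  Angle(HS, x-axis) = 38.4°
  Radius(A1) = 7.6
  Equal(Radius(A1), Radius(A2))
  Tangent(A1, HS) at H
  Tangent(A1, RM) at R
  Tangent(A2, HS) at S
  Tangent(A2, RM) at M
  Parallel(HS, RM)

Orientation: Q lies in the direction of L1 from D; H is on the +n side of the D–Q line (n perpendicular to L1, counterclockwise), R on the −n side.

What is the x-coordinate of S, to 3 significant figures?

11.8

The slot axis is L1's direction at 38.4°, so u = (cos 38.4°, sin 38.4°) = (0.784, 0.621) and n = (−sin 38.4°, cos 38.4°) = (-0.621, 0.784). D is at the origin and Q lies 21.1 along u from D, so Q = 21.1·u = (16.5, 13.1). Tangency of A1 to both parallel lines with radius 7.6 puts H and R at D ± 7.6·n: H = (-4.72, 5.96), R = (4.72, -5.96). Equal radii place S and M the same way about Q: S = Q + 7.6·n = (11.8, 19.1), M = Q − 7.6·n = (21.3, 7.15). So S.x = 11.8.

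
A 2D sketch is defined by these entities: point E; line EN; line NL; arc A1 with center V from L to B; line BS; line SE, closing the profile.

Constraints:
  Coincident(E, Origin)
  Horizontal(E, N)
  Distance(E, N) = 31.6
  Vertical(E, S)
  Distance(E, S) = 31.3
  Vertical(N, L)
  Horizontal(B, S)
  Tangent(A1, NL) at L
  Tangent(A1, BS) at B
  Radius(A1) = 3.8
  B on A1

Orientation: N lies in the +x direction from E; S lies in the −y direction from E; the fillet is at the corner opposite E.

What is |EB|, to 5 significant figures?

41.863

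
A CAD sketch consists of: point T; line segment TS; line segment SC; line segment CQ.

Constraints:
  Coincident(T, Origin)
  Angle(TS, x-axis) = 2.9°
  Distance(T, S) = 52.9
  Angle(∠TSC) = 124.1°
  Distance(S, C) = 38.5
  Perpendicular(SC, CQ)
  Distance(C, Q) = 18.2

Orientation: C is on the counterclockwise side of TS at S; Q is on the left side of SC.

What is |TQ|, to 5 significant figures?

72.808

T is at the origin; TS runs at 2.9° with length 52.9, so S = 52.9·(cos 2.9°, sin 2.9°) = (52.832, 2.6764). ∠TSC = 124.1°, so SC runs at 2.9° + (180° − 124.1°) = 58.800° from the x-axis; with |SC| = 38.5, C = S + 38.5·(cos 58.800°, sin 58.800°) = (72.776, 35.608). The perpendicularity gives CQ at right angles to SC; with |CQ| = 18.2 on the left of SC, Q = C + 18.2·(-0.85536, 0.51803) = (57.209, 45.036). Then |TQ| = |Q − T| = 72.808.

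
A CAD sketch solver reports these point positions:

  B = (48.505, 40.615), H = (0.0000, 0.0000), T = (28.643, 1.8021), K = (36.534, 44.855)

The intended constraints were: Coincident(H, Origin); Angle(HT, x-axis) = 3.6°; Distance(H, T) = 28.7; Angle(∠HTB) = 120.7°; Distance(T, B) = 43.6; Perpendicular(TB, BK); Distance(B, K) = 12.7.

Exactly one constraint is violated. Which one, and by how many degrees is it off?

Perpendicular(TB, BK) — off by 7.60°.

H = (0.00, 0.00) ✓; HT at 3.600° ✓; |HT| = 28.70 ✓; ∠HTB = 120.7° ✓; |TB| = 43.60 ✓; ∠(TB, BK) = 97.60° ✗; |BK| = 12.70 ✓.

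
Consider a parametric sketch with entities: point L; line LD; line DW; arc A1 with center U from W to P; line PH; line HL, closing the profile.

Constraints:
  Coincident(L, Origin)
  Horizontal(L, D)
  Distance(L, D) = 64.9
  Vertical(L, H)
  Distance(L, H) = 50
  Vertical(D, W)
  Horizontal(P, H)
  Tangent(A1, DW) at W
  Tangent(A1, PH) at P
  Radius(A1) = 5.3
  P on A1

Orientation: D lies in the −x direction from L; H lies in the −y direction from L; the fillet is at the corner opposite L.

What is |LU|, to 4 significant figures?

74.50

LH is vertical with |LH| = 50.0 and H on the −y side, so H = (0.000, -50.00). The virtual corner opposite L is at (-64.90, -50.00). A1 meets DW tangentially, so UW is at right angles to DW and since A1 is tangent to PH there, UP ⟂ PH, with radius 5.3, so the center U sits 5.3 in from both sides at U = (-59.60, -44.70). Then |LU| = |U − L| = 74.50.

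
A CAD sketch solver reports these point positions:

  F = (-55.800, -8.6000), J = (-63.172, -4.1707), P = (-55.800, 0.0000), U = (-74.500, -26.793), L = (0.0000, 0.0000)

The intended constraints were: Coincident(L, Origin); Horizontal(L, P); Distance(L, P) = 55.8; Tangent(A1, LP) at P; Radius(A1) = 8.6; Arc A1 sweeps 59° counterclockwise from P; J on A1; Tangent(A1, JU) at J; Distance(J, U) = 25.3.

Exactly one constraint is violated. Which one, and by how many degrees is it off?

Tangent(A1, JU) at J — off by 4.40°.

L = (0.00, 0.00) ✓; L.y = 0.00, P.y = 0.00 ✓; |LP| = 55.80 ✓; ∠(FP, PL) = 90.00° ✓; |FP| = 8.600 ✓; bearing(F→J) − bearing(F→P) = 59.00° ✓; |FJ| = 8.600 ✓; ∠(FJ, JU) = 85.60° ✗; |JU| = 25.30 ✓.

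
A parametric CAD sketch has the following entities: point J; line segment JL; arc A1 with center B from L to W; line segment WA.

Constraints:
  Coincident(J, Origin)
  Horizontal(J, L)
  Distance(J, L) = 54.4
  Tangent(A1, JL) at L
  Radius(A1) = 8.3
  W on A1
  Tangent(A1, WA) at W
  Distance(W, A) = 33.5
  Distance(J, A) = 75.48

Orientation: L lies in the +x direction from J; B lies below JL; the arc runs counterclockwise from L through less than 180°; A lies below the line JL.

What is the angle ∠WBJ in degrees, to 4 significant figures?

36.81°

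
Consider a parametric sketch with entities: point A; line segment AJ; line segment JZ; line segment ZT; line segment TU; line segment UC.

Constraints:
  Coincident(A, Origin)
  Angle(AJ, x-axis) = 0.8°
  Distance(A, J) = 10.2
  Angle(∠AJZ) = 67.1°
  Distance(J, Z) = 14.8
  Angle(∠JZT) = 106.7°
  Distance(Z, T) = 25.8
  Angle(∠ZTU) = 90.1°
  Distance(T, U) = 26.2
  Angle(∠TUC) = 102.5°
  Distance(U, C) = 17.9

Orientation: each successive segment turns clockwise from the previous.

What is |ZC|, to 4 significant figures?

31.25

∠ZTU = 90.1° gives TU at 84.70° from the x-axis; with |TU| = 26.2, U = (-18.63, 14.95). ∠TUC = 102.5° gives UC at 7.200° from the x-axis; with |UC| = 17.9, C = (-0.8756, 17.19). Then |ZC| = |C − Z| = 31.25.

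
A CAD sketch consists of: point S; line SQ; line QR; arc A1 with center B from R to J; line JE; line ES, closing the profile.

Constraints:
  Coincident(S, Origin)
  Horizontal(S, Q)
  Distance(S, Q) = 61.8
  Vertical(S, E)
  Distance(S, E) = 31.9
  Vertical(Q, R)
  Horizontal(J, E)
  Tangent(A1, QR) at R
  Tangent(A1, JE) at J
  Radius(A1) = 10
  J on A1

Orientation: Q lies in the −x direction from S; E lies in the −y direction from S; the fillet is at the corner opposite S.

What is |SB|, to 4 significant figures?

56.24

S and E share the same x with |SE| = 31.9 and E on the −y side, so E = (0.000, -31.90). The virtual corner opposite S is at (-61.80, -31.90). Since A1 is tangent to QR there, BR ⟂ QR and the tangent condition forces BJ to be normal to JE, with radius 10.0, so the center B sits 10.0 in from both sides at B = (-51.80, -21.90). Then |SB| = |B − S| = 56.24.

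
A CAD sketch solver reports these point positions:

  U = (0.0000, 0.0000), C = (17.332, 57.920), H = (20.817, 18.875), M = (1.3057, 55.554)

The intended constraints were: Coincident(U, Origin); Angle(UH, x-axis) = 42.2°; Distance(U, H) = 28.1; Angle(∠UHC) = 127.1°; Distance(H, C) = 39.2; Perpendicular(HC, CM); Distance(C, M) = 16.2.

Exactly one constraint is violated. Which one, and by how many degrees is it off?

Perpendicular(HC, CM) — off by 3.30°.

U = (0.00, 0.00) ✓; UH at 42.20° ✓; |UH| = 28.10 ✓; ∠UHC = 127.1° ✓; |HC| = 39.20 ✓; ∠(HC, CM) = 93.30° ✗; |CM| = 16.20 ✓.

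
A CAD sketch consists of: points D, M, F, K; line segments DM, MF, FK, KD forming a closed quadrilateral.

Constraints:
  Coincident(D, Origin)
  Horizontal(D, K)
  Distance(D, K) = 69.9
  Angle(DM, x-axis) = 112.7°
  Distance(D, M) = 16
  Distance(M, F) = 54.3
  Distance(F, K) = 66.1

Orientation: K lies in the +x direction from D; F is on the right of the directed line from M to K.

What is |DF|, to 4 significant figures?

38.30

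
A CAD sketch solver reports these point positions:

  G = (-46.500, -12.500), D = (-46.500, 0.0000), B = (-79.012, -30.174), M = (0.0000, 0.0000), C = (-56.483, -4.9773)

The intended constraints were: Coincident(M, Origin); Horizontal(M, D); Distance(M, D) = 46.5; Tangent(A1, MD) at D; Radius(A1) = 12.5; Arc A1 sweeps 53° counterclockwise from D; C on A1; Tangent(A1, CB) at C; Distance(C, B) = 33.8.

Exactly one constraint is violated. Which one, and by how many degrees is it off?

Tangent(A1, CB) at C — off by 4.80°.

M = (0.00, 0.00) ✓; M.y = 0.00, D.y = 0.00 ✓; |MD| = 46.50 ✓; ∠(GD, DM) = 90.00° ✓; |GD| = 12.50 ✓; bearing(G→C) − bearing(G→D) = 53.00° ✓; |GC| = 12.50 ✓; ∠(GC, CB) = 94.80° ✗; |CB| = 33.80 ✓.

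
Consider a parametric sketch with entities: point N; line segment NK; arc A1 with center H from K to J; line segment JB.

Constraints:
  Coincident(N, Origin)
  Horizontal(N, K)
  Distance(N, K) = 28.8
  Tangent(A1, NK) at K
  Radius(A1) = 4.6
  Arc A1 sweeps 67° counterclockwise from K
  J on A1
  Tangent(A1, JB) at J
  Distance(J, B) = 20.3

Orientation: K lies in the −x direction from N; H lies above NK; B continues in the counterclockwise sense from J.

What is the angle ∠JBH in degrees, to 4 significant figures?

12.77°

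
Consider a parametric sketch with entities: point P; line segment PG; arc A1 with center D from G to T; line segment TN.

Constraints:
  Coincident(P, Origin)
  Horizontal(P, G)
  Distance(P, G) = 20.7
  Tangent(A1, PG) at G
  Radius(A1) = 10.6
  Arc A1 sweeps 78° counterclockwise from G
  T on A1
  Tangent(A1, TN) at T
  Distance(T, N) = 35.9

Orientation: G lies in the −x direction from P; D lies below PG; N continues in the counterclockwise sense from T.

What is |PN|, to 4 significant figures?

58.12

P is at the origin; P and G share the same y with |PG| = 20.7 and G on the −x side, so G = (-20.70, 0.000). The tangent condition forces DG to be normal to PG, so D = G + (0, -10.6) = (-20.70, -10.60). On A1, G sits at bearing 90° from D; a 78° counterclockwise sweep puts T at bearing 168°, so T = D + 10.6·(cos 168°, sin 168°) = (-31.07, -8.396). Since A1 is tangent to TN there, DT ⟂ TN, so TN runs along (−sin 168°, cos 168°); with |TN| = 35.9, N = (-38.53, -43.51). Then |PN| = |N − P| = 58.12.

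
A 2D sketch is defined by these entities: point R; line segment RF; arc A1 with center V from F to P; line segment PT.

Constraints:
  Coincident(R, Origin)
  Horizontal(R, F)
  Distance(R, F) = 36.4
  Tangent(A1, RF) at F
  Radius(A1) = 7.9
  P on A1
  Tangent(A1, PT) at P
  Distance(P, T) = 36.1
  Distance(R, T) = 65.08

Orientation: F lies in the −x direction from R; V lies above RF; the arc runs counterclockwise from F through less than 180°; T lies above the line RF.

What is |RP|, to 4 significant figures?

32.14

Checks: ∠(VF, FR) = 90.00° ✓; |VP| = 7.900 ✓; ∠(VP, PT) = 90.00° ✓; |PT| = 36.10 ✓; |RT| = 65.08 ✓.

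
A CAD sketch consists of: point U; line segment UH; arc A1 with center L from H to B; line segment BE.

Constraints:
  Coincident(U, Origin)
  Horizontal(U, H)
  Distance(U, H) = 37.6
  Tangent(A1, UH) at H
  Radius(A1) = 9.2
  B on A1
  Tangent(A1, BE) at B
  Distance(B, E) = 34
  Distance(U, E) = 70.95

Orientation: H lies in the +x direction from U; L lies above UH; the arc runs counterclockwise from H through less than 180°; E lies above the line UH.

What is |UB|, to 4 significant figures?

45.95

U is at the origin; UH is horizontal with |UH| = 37.6 and H on the +x side, so H = (37.60, 0.000). Tangency of A1 to UH means the radius LH is perpendicular to UH, so L = H + (0, 9.2) = (37.60, 9.200). Since LB ⟂ BE (tangency), |LE| = √(9.2² + 34.0²) = 35.22 regardless of where B sits on A1. So E lies on both circle(U, 70.95) and circle(L, 35.22); the above-UH intersection is E = (61.87, 34.73). B is the foot of the tangent from E: B = (45.69, 4.822).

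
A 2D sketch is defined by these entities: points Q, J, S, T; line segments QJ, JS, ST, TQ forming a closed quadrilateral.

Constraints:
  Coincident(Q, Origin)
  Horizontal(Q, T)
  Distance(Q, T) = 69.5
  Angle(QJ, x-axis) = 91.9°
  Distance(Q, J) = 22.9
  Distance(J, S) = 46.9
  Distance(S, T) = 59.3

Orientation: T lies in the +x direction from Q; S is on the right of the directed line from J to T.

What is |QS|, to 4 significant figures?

25.83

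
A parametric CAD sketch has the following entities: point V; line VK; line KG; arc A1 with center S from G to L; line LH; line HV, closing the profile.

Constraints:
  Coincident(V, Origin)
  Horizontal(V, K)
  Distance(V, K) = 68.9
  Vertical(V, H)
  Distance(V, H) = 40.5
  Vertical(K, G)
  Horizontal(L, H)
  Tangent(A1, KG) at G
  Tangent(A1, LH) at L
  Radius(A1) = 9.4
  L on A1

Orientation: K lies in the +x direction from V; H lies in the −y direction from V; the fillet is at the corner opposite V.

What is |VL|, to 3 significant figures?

72.0

The virtual corner opposite V is at (68.9, -40.5). Tangency of A1 to KG means the radius SG is perpendicular to KG and tangency of A1 to LH means the radius SL is perpendicular to LH, with radius 9.4, so the center S sits 9.4 in from both sides at S = (59.5, -31.1). That places the tangent points at G = (68.9, -31.1) on KG and L = (59.5, -40.5) on LH. Then |VL| = |L − V| = 72.0.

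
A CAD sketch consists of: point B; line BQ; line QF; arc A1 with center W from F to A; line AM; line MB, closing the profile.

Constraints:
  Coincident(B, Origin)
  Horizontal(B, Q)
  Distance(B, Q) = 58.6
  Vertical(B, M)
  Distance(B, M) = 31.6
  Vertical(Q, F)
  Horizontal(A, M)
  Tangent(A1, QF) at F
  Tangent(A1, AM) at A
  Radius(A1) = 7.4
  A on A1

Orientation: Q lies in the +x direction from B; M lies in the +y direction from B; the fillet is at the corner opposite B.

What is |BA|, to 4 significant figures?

60.17

B is at the origin; B and Q share the same y with |BQ| = 58.6 and Q on the +x side, so Q = (58.60, 0.000). B and M share the same x with |BM| = 31.6 and M on the +y side, so M = (0.000, 31.60). The virtual corner opposite B is at (58.60, 31.60). The tangent condition forces WF to be normal to QF and since A1 is tangent to AM there, WA ⟂ AM, with radius 7.4, so the center W sits 7.4 in from both sides at W = (51.20, 24.20). That places the tangent points at F = (58.60, 24.20) on QF and A = (51.20, 31.60) on AM. Then |BA| = |A − B| = 60.17.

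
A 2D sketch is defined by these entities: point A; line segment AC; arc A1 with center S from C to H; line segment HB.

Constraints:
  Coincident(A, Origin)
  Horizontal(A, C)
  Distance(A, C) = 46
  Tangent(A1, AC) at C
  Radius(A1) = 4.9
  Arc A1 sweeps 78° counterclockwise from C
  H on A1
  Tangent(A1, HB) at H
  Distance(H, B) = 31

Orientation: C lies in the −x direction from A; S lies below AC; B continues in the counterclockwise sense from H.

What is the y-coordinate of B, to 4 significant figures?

-34.20

A is at the origin; A and C share the same y with |AC| = 46.0 and C on the −x side, so C = (-46.00, 0.000). A1 meets AC tangentially, so SC is at right angles to AC, so S = C + (0, -4.9) = (-46.00, -4.900). On A1, C sits at bearing 90° from S; a 78° counterclockwise sweep puts H at bearing 168°, so H = S + 4.9·(cos 168°, sin 168°) = (-50.79, -3.881). Tangency of A1 to HB means the radius SH is perpendicular to HB, so HB runs along (−sin 168°, cos 168°); with |HB| = 31.0, B = (-57.24, -34.20). So B.y = -34.20.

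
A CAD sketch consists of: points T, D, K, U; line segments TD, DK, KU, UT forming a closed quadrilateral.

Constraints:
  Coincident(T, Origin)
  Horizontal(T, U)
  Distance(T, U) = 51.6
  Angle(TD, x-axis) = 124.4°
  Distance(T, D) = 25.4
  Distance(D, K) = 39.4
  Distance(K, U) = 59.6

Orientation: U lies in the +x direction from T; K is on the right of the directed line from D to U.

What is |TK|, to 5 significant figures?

18.230

Checks: |DK| = 39.40 ✓; |KU| = 59.60 ✓.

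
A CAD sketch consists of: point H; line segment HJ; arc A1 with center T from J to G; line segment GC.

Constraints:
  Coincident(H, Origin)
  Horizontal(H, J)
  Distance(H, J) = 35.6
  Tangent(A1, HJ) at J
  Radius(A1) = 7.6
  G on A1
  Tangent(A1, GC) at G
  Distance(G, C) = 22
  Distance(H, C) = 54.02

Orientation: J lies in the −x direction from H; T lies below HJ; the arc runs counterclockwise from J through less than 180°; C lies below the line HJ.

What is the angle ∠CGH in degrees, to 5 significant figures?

105.99°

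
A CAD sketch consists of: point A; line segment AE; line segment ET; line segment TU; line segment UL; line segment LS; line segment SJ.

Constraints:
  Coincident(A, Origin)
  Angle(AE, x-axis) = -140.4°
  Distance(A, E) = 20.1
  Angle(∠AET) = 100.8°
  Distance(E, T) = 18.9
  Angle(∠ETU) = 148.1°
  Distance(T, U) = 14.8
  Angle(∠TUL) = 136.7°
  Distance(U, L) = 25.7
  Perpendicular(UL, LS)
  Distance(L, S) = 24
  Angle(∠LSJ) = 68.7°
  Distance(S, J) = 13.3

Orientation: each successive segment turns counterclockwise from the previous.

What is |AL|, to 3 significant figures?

43.7

∠ETU = 148.1° gives TU at -29.3° from the x-axis; with |TU| = 14.8, U = (6.52, -36.6). ∠TUL = 136.7° gives UL at 14.0° from the x-axis; with |UL| = 25.7, L = (31.5, -30.4). Then |AL| = |L − A| = 43.7.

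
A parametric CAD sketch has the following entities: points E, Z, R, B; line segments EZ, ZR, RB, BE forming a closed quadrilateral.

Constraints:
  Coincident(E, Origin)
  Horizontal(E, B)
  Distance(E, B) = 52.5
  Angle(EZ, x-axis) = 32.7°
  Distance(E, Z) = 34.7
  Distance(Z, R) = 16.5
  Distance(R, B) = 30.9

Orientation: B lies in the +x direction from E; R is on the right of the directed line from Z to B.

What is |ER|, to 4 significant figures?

22.21

E is at the origin; E and B share the same y with |EB| = 52.5 and B in +x, so B = (52.5, 0). EZ runs at 32.7° with |EZ| = 34.7, so Z = (29.20, 18.75). R is determined by |ZR| = 16.5 and |RB| = 30.9 together: it lies at the intersection of circle(Z, 16.5) and circle(B, 30.9). With |ZB| = 29.90, the foot of the radical line on ZB is 3.540 from Z and the perpendicular offset is √(16.5² − 3.540²) = 16.12. Taking the right-of-ZB solution: R = (21.86, 3.971).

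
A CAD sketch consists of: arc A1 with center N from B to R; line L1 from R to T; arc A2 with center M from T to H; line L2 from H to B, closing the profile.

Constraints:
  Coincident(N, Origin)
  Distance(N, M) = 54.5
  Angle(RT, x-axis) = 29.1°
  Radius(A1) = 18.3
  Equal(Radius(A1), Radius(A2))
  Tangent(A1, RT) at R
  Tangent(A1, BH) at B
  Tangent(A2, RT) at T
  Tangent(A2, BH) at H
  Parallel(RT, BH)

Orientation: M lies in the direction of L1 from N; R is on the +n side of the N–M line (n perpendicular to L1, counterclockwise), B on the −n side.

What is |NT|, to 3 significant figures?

57.5

The slot axis is L1's direction at 29.1°, so u = (cos 29.1°, sin 29.1°) = (0.874, 0.486) and n = (−sin 29.1°, cos 29.1°) = (-0.486, 0.874). N is at the origin and M lies 54.5 along u from N, so M = 54.5·u = (47.6, 26.5). Tangency of A1 to both parallel lines with radius 18.3 puts R and B at N ± 18.3·n: R = (-8.90, 16.0), B = (8.90, -16.0). Equal radii place T and H the same way about M: T = M + 18.3·n = (38.7, 42.5), H = M − 18.3·n = (56.5, 10.5). Then |NT| = |T − N| = 57.5.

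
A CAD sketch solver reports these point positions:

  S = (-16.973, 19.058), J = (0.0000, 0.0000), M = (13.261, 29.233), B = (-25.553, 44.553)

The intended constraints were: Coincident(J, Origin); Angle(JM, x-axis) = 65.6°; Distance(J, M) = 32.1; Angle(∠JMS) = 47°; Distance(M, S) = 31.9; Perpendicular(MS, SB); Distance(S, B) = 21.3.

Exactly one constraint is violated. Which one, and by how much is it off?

Distance(S, B) = 21.3 — off by 5.60.

J = (0.00, 0.00) ✓; JM at 65.60° ✓; |JM| = 32.10 ✓; ∠JMS = 47.00° ✓; |MS| = 31.90 ✓; ∠(MS, SB) = 90.00° ✓; |SB| = 26.90 ✗.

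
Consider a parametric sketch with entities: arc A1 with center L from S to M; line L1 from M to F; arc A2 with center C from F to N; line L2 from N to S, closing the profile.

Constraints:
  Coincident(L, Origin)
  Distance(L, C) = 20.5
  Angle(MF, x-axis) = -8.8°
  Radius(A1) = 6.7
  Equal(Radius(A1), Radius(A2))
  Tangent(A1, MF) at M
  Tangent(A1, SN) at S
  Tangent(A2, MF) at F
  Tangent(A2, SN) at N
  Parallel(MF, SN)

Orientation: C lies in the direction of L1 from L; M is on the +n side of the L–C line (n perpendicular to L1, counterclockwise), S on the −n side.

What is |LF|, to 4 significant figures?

21.57

Tangency of A1 to both parallel lines with radius 6.7 puts M and S at L ± 6.7·n: M = (1.025, 6.621), S = (-1.025, -6.621). Equal radii place F and N the same way about C: F = C + 6.7·n = (21.28, 3.485), N = C − 6.7·n = (19.23, -9.757). Then |LF| = |F − L| = 21.57.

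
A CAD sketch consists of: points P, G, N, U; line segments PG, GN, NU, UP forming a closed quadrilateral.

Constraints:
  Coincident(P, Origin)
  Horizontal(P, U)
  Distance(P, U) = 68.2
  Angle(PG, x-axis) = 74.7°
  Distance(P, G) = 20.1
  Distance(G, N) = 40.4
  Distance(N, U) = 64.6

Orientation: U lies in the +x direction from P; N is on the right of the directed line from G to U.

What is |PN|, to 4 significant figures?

22.14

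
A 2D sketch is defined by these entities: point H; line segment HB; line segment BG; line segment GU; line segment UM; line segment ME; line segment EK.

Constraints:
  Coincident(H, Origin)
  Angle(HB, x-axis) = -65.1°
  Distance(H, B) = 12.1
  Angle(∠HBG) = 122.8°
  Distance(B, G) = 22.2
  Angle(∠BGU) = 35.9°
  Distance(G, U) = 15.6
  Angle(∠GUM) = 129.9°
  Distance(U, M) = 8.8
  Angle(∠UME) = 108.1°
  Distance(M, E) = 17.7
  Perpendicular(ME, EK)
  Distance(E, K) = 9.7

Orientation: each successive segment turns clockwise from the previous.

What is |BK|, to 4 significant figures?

14.79

H is at the origin; HB runs at -65.1° with length 12.1, so B = (5.095, -10.98). ∠HBG = 122.8° gives BG at -122.3° from the x-axis; with |BG| = 22.2, G = (-6.768, -29.74). ∠BGU = 35.9° gives GU at 93.60° from the x-axis; with |GU| = 15.6, U = (-7.748, -14.17). ∠GUM = 129.9° gives UM at 43.50° from the x-axis; with |UM| = 8.8, M = (-1.364, -8.113). ∠UME = 108.1° gives ME at -28.40° from the x-axis; with |ME| = 17.7, E = (14.21, -16.53). ME ⟂ EK, so EK runs at -118.4°; with |EK| = 9.7, K = (9.592, -25.06). Then |BK| = |K − B| = 14.79.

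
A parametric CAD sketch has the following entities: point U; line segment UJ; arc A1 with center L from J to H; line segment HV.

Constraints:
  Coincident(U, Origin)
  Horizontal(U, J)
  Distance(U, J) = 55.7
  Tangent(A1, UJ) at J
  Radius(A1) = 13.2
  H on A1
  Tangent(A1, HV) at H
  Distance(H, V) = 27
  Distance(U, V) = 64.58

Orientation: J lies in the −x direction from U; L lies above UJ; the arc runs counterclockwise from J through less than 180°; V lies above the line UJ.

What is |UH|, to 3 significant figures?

45.7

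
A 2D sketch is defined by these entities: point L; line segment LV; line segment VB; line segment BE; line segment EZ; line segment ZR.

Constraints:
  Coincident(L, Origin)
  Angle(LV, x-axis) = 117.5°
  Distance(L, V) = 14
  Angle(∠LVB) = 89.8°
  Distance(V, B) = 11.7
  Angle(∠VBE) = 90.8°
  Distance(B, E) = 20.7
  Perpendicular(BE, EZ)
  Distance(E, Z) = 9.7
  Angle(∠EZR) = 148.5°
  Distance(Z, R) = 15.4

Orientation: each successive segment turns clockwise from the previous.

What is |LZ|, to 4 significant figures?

7.192

L is at the origin; LV runs at 117.5° with length 14.0, so V = (-6.464, 12.42). ∠LVB = 89.8° gives VB at 27.30° from the x-axis; with |VB| = 11.7, B = (3.932, 17.78). ∠VBE = 90.8° gives BE at -61.90° from the x-axis; with |BE| = 20.7, E = (13.68, -0.4757). BE is perpendicular to EZ, so EZ runs at -151.9°; with |EZ| = 9.7, Z = (5.126, -5.044). Then |LZ| = |Z − L| = 7.192.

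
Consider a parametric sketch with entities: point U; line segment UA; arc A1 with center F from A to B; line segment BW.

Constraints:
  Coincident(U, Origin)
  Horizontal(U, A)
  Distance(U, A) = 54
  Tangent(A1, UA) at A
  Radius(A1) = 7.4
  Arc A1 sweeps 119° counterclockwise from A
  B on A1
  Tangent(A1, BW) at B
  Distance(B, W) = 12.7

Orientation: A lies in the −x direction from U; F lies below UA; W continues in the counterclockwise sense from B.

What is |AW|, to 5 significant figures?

22.098

U is at the origin; U and A share the same y with |UA| = 54.0 and A on the −x side, so A = (-54.000, 0.0000). Tangency of A1 to UA means the radius FA is perpendicular to UA, so F = A + (0, -7.4) = (-54.000, -7.4000). On A1, A sits at bearing 90° from F; a 119° counterclockwise sweep puts B at bearing 209°, so B = F + 7.4·(cos 209°, sin 209°) = (-60.472, -10.988). Tangency of A1 to BW means the radius FB is perpendicular to BW, so BW runs along (−sin 209°, cos 209°); with |BW| = 12.7, W = (-54.315, -22.095). Then |AW| = |W − A| = 22.098.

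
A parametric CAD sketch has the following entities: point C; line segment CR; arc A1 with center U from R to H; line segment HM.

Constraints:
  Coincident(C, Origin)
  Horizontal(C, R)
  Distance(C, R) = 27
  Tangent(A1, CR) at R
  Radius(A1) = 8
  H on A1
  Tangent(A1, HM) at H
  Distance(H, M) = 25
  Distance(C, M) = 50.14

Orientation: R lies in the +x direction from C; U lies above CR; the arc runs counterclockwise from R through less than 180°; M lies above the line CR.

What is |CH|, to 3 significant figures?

35.5

C is at the origin; C and R share the same y with |CR| = 27.0 and R on the +x side, so R = (27.0, 0.00). The tangent condition forces UR to be normal to CR, so U = R + (0, 8) = (27.0, 8.00). Since UH ⟂ HM (tangency), |UM| = √(8.0² + 25.0²) = 26.2 regardless of where H sits on A1. So M lies on both circle(C, 50.14) and circle(U, 26.2); the above-CR intersection is M = (39.2, 31.2). H is the foot of the tangent from M: H = (34.9, 6.61).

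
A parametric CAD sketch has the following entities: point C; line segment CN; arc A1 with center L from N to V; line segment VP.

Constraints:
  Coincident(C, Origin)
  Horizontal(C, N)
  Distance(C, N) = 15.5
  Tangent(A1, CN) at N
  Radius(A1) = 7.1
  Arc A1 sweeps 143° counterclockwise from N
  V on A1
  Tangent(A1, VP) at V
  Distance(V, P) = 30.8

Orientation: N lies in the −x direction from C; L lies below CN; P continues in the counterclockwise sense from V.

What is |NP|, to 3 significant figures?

37.3

On A1, N sits at bearing 90° from L; a 143° counterclockwise sweep puts V at bearing 233°, so V = L + 7.1·(cos 233°, sin 233°) = (-19.8, -12.8). The tangent condition forces LV to be normal to VP, so VP runs along (−sin 233°, cos 233°); with |VP| = 30.8, P = (4.83, -31.3). Then |NP| = |P − N| = 37.3.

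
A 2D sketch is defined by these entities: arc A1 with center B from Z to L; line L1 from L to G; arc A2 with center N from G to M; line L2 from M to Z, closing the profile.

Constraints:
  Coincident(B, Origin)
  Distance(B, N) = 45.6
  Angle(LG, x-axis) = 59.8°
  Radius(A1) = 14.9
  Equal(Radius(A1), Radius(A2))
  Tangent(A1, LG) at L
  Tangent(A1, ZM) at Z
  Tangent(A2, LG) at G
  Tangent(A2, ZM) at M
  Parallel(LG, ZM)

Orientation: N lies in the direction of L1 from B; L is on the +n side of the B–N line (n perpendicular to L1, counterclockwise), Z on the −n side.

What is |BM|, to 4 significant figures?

47.97

Tangency of A1 to both parallel lines with radius 14.9 puts L and Z at B ± 14.9·n: L = (-12.88, 7.495), Z = (12.88, -7.495). Equal radii place G and M the same way about N: G = N + 14.9·n = (10.06, 46.91), M = N − 14.9·n = (35.82, 31.92). Then |BM| = |M − B| = 47.97.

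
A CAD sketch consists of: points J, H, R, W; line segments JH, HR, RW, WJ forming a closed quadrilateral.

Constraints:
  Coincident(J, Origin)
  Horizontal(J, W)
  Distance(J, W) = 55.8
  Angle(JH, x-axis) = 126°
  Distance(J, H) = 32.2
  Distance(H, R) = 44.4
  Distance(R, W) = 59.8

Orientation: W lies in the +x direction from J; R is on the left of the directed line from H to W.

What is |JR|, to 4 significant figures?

51.70

J is at the origin; JW is horizontal with |JW| = 55.8 and W in +x, so W = (55.8, 0). JH runs at 126.0° with |JH| = 32.2, so H = (-18.93, 26.05). R is determined by |HR| = 44.4 and |RW| = 59.8 together: it lies at the intersection of circle(H, 44.4) and circle(W, 59.8). With |HW| = 79.14, the foot of the radical line on HW is 29.43 from H and the perpendicular offset is √(44.4² − 29.43²) = 33.25. Taking the left-of-HW solution: R = (19.81, 47.75).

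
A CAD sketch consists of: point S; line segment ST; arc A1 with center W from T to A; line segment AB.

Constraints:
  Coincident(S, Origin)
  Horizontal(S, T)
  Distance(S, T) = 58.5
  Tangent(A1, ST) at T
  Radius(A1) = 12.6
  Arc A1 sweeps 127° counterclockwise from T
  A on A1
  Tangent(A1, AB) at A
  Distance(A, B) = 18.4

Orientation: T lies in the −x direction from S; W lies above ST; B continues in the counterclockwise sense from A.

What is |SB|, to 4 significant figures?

68.98

S is at the origin; S and T share the same y with |ST| = 58.5 and T on the −x side, so T = (-58.50, 0.000). A1 meets ST tangentially, so WT is at right angles to ST, so W = T + (0, 12.6) = (-58.50, 12.60). On A1, T sits at bearing -90° from W; a 127° counterclockwise sweep puts A at bearing 37°, so A = W + 12.6·(cos 37°, sin 37°) = (-48.44, 20.18). Tangency of A1 to AB means the radius WA is perpendicular to AB, so AB runs along (−sin 37°, cos 37°); with |AB| = 18.4, B = (-59.51, 34.88). Then |SB| = |B − S| = 68.98.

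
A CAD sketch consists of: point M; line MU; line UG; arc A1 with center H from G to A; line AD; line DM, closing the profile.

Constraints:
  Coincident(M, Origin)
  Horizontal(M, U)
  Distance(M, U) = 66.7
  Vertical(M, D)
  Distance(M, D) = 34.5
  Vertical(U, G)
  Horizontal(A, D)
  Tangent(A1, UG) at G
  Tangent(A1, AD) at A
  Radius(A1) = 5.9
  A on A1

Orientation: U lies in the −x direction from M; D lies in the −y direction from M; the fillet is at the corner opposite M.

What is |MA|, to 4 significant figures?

69.91

M is at the origin; MU is horizontal with |MU| = 66.7 and U on the −x side, so U = (-66.70, 0.000). M and D share the same x with |MD| = 34.5 and D on the −y side, so D = (0.000, -34.50). The virtual corner opposite M is at (-66.70, -34.50). A1 meets UG tangentially, so HG is at right angles to UG and A1 meets AD tangentially, so HA is at right angles to AD, with radius 5.9, so the center H sits 5.9 in from both sides at H = (-60.80, -28.60). That places the tangent points at G = (-66.70, -28.60) on UG and A = (-60.80, -34.50) on AD. Then |MA| = |A − M| = 69.91.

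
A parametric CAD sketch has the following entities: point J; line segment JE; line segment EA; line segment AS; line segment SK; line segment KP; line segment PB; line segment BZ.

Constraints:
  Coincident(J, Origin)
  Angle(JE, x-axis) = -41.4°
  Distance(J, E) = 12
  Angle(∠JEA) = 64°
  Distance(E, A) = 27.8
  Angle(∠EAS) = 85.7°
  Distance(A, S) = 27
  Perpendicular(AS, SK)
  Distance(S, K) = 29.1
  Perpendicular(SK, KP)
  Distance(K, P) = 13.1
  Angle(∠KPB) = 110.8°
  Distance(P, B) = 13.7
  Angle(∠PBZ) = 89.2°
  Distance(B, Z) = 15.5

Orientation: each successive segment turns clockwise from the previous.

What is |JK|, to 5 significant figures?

16.343

J is at the origin; JE runs at -41.4° with length 12.0, so E = (9.0013, -7.9357). ∠JEA = 64.0° gives EA at -157.40° from the x-axis; with |EA| = 27.8, A = (-16.664, -18.619). ∠EAS = 85.7° gives AS at 108.30° from the x-axis; with |AS| = 27.0, S = (-25.142, 7.0153). AS is perpendicular to SK, so SK runs at 18.300°; with |SK| = 29.1, K = (2.4866, 16.153). Then |JK| = |K − J| = 16.343.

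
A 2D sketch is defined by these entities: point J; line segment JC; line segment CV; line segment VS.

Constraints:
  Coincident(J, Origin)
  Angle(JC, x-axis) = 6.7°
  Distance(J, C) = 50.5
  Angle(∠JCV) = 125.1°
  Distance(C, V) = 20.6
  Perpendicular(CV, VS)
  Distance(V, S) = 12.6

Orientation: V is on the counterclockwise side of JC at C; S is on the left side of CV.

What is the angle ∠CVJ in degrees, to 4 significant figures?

39.77°

J is at the origin; JC runs at 6.7° with length 50.5, so C = 50.5·(cos 6.7°, sin 6.7°) = (50.16, 5.892). ∠JCV = 125.1°, so CV runs at 6.7° + (180° − 125.1°) = 61.60° from the x-axis; with |CV| = 20.6, V = C + 20.6·(cos 61.60°, sin 61.60°) = (59.95, 24.01). Then cos ∠CVJ = VC·VJ / (|VC||VJ|), giving 39.77°.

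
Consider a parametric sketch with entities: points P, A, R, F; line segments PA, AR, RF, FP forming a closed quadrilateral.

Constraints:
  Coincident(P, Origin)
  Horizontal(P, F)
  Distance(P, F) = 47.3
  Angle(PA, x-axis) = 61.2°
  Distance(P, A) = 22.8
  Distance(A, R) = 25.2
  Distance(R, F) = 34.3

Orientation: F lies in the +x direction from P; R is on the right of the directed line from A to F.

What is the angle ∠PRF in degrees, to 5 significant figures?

150.56°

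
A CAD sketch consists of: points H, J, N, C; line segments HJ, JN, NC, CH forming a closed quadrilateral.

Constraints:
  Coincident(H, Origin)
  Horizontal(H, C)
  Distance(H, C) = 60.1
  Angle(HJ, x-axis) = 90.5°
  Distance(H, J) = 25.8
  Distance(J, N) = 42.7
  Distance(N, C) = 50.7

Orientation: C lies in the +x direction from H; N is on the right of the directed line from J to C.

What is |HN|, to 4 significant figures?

19.19

H is at the origin; H and C share the same y with |HC| = 60.1 and C in +x, so C = (60.1, 0). HJ runs at 90.5° with |HJ| = 25.8, so J = (-0.2251, 25.80). N is determined by |JN| = 42.7 and |NC| = 50.7 together: it lies at the intersection of circle(J, 42.7) and circle(C, 50.7). With |JC| = 65.61, the foot of the radical line on JC is 27.11 from J and the perpendicular offset is √(42.7² − 27.11²) = 32.99. Taking the right-of-JC solution: N = (11.73, -15.19).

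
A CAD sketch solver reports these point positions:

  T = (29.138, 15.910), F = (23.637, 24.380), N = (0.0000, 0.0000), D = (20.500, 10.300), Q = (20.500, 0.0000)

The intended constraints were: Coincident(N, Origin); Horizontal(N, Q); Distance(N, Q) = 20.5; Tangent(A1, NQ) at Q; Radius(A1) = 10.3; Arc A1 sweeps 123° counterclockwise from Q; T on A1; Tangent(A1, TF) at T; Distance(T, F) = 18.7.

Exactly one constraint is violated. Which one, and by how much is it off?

Distance(T, F) = 18.7 — off by 8.60.

N = (0.00, 0.00) ✓; N.y = 0.00, Q.y = 0.00 ✓; |NQ| = 20.50 ✓; ∠(DQ, QN) = 90.00° ✓; |DQ| = 10.30 ✓; bearing(D→T) − bearing(D→Q) = 123.0° ✓; |DT| = 10.30 ✓; ∠(DT, TF) = 90.00° ✓; |TF| = 10.10 ✗.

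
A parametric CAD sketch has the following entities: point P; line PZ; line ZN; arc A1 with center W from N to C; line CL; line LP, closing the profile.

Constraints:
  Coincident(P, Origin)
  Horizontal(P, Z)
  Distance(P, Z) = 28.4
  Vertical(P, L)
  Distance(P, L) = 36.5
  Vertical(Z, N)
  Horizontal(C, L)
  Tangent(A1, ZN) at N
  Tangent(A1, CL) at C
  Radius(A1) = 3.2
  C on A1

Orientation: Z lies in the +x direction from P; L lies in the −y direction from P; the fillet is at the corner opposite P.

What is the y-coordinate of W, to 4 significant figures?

-33.30

P and L share the same x with |PL| = 36.5 and L on the −y side, so L = (0.000, -36.50). The virtual corner opposite P is at (28.40, -36.50). The tangent condition forces WN to be normal to ZN and since A1 is tangent to CL there, WC ⟂ CL, with radius 3.2, so the center W sits 3.2 in from both sides at W = (25.20, -33.30). So W.y = -33.30.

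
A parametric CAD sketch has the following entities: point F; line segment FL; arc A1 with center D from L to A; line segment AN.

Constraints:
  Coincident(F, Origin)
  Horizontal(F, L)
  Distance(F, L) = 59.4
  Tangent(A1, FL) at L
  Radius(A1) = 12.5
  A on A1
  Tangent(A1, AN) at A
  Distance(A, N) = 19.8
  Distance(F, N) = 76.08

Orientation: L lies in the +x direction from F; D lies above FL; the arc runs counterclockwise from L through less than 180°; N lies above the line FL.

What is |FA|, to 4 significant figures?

73.20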